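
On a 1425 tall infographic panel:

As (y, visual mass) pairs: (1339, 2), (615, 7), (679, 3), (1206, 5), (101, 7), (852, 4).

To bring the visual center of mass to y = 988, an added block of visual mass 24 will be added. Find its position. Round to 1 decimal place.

New total weight: (2 + 7 + 3 + 5 + 7 + 4) + 24 = 52.
y: target moment 52×988 = 51376; current 2·1339 + 7·615 + 3·679 + 5·1206 + 7·101 + 4·852 = 19165; the added block supplies 32211, so y = 32211/24 ≈ 1342.12.

y ≈ 1342.1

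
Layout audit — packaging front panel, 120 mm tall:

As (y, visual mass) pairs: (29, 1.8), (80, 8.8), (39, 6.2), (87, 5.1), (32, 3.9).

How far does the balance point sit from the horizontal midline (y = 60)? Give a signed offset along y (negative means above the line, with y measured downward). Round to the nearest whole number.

≈ 1 mm

Weights sum to 1.8 + 8.8 + 6.2 + 5.1 + 3.9 = 25.8.
Σw·y = 1.8·29 + 8.8·80 + 6.2·39 + 5.1·87 + 3.9·32 = 1566.5, so ȳ = 1566.5/25.8 ≈ 60.72.
Offset from y = 60: 60.72 − 60 ≈ 0.72.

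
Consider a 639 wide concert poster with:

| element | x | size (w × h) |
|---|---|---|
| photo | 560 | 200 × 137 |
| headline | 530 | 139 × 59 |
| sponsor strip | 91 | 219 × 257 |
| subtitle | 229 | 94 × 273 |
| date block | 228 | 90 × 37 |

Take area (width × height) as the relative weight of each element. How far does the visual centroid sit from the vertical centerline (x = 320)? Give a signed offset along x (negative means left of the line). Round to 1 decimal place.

Areas → weights: photo 200·137 = 27400, headline 139·59 = 8201, sponsor strip 219·257 = 56283, subtitle 94·273 = 25662, date block 90·37 = 3330; Σw = 120876.
Σw·x = 27400·560 + 8201·530 + 56283·91 + 25662·229 + 3330·228 = 31448121, so x̄ = 31448121/120876 ≈ 260.17.
Difference: 260.17 − 320 ≈ -59.83.

≈ -59.8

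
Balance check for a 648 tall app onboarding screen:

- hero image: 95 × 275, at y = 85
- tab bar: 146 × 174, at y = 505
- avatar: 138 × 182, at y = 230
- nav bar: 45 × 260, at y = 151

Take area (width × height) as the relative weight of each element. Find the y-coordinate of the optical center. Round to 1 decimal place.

y ≈ 255.7

Areas: hero image 95·275 = 26125, tab bar 146·174 = 25404, avatar 138·182 = 25116, nav bar 45·260 = 11700. Total weight = 88345.
y: (26125·85 + 25404·505 + 25116·230 + 11700·151) / 88345 = 22593025 / 88345 ≈ 255.74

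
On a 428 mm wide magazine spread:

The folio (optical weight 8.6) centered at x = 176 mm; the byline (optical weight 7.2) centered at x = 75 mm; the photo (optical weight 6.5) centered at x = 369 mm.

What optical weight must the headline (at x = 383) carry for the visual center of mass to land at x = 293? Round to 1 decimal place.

Existing Σw = 22.3 (8.6 + 7.2 + 6.5); existing moment 8.6·176 + 7.2·75 + 6.5·369 = 4452.1.
For the centroid to hit 293: (4452.1 + w·383) / (22.3 + w) = 293.
So w = (293·22.3 − 4452.1)/(383 − 293) = 2081.8/90 ≈ 23.13.

w ≈ 23.1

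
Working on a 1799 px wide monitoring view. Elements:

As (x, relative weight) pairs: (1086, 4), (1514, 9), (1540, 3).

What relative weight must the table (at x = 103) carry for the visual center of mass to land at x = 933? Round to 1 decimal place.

Known weights sum to 4 + 9 + 3 = 16; their moment is 4·1086 + 9·1514 + 3·1540 = 22590.
Balance at x = 933 requires (22590 + w·103) / (16 + w) = 933.
Rearranging, w·(103 − 933) = 933·16 − 22590 = -7662, so w ≈ -7662/-830 = 9.23.

w ≈ 9.2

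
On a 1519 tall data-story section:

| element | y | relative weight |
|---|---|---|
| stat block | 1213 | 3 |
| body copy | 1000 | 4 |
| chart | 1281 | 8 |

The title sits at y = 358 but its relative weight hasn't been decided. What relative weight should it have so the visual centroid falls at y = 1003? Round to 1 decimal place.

Existing Σw = 15 (3 + 4 + 8); existing moment 3·1213 + 4·1000 + 8·1281 = 17887.
For the centroid to hit 1003: (17887 + w·358) / (15 + w) = 1003.
Rearranging, w·(358 − 1003) = 1003·15 − 17887 = -2842, so w ≈ -2842/-645 = 4.41.

w ≈ 4.4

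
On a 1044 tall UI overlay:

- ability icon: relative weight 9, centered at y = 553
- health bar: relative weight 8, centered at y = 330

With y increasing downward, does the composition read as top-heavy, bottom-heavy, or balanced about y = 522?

top-heavy

Σw = 9 + 8 = 17.
y-moment: 9·553 + 8·330 = 7617; centroid 7617/17 ≈ 448.06.
448.1 vs midline 522 → top-heavy.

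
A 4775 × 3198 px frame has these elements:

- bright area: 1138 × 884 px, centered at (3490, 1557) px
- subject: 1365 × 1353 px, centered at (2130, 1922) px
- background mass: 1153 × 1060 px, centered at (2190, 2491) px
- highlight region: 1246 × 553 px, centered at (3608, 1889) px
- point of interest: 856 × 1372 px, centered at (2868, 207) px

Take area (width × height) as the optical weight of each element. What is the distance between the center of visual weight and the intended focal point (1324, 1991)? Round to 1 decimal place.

≈ 1412.0 px

Taking area as weight: bright area 1138·884 = 1005992, subject 1365·1353 = 1846845, background mass 1153·1060 = 1222180, highlight region 1246·553 = 689038, point of interest 856·1372 = 1174432. Sum 5938487.
Σw·x = 1005992·3490 + 1846845·2130 + 1222180·2190 + 689038·3608 + 1174432·2868 = 15975586210, so x̄ = 15975586210/5938487 ≈ 2690.18.
Σw·y = 1005992·1557 + 1846845·1922 + 1222180·2491 + 689038·1889 + 1174432·207 = 9705116220, so ȳ = 9705116220/5938487 ≈ 1634.27.
Relative to (1324, 1991): Δ = (1366.18, -356.73); |Δ| = √(1366.18² + -356.73²) ≈ 1411.98.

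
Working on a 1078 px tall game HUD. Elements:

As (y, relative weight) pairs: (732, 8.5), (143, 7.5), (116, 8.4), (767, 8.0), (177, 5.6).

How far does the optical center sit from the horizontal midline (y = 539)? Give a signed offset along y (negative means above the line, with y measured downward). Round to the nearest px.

Total weight = 8.5 + 7.5 + 8.4 + 8.0 + 5.6 = 38.0.
y: (8.5·732 + 7.5·143 + 8.4·116 + 8.0·767 + 5.6·177) / 38.0 = 15396.1 / 38.0 ≈ 405.16
Difference: 405.16 − 539 ≈ -133.84.

≈ -134 px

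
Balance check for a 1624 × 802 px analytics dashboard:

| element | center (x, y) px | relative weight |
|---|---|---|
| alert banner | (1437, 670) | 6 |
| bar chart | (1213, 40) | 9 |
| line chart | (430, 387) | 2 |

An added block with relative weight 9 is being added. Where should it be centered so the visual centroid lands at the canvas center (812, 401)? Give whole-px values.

(79, 586)

After adding the added block, total weight = 6 + 9 + 2 + 9 = 26.
x: target moment 26×812 = 21112; current 6·1437 + 9·1213 + 2·430 = 20399; the added block supplies 713, so x = 713/9 ≈ 79.22.
y: target moment 26×401 = 10426; current 6·670 + 9·40 + 2·387 = 5154; the added block supplies 5272, so y = 5272/9 ≈ 585.78.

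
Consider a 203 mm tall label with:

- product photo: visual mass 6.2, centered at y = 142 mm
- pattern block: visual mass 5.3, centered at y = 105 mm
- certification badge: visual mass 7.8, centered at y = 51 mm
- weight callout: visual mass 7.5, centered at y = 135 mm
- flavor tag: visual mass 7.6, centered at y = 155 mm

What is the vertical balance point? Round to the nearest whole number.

y ≈ 117

Total weight = 6.2 + 5.3 + 7.8 + 7.5 + 7.6 = 34.4.
y-moment: 6.2·142 + 5.3·105 + 7.8·51 + 7.5·135 + 7.6·155 = 4025.2; centroid 4025.2/34.4 ≈ 117.01.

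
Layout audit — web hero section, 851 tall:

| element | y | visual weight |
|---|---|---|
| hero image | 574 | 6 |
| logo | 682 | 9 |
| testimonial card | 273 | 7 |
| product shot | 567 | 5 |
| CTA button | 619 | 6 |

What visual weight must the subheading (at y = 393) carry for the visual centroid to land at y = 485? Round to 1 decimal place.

w ≈ 22.1

Fixed elements: Σw = 6 + 9 + 7 + 5 + 6 = 33, Σw·y = 6·574 + 9·682 + 7·273 + 5·567 + 6·619 = 18042.
For the centroid to hit 485: (18042 + w·393) / (33 + w) = 485.
Solving: w = (485·33 − 18042) / (393 − 485) = -2037 / -92 ≈ 22.14.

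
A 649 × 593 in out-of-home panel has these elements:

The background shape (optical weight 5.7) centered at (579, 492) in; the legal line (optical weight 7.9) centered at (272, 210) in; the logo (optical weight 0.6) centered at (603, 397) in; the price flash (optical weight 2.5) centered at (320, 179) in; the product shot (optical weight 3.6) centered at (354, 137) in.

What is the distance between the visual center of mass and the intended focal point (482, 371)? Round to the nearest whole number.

Weights sum to 5.7 + 7.9 + 0.6 + 2.5 + 3.6 = 20.3.
x-moment: 5.7·579 + 7.9·272 + 0.6·603 + 2.5·320 + 3.6·354 = 7885.3; centroid 7885.3/20.3 ≈ 388.44.
y-moment: 5.7·492 + 7.9·210 + 0.6·397 + 2.5·179 + 3.6·137 = 5642.3; centroid 5642.3/20.3 ≈ 277.95.
Offset from (482, 371): Δx ≈ -93.56, Δy ≈ -93.05; distance = √(Δx² + Δy²) ≈ 131.96.

≈ 132 in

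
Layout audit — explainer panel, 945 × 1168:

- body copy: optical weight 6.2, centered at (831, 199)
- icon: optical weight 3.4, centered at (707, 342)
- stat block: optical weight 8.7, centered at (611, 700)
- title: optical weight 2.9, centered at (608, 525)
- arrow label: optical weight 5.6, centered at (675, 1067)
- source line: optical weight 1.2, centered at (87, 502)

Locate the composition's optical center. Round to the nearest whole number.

(661, 592)

Total weight = 6.2 + 3.4 + 8.7 + 2.9 + 5.6 + 1.2 = 28.0.
x-moment: 6.2·831 + 3.4·707 + 8.7·611 + 2.9·608 + 5.6·675 + 1.2·87 = 18519.3; centroid 18519.3/28.0 ≈ 661.40.
y-moment: 6.2·199 + 3.4·342 + 8.7·700 + 2.9·525 + 5.6·1067 + 1.2·502 = 16586.7; centroid 16586.7/28.0 ≈ 592.38.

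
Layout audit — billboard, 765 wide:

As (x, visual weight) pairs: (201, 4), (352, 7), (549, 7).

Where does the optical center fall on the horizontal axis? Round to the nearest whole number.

x ≈ 395

Total weight = 4 + 7 + 7 = 18.
Σw·x = 4·201 + 7·352 + 7·549 = 7111, so x̄ = 7111/18 ≈ 395.06.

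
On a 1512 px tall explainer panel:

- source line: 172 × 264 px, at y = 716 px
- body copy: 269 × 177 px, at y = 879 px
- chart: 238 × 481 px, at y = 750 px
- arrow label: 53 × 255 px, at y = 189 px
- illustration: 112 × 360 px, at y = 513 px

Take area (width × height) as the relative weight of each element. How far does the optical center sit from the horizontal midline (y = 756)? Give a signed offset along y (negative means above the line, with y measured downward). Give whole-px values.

≈ -54 px

Taking area as weight: source line 172·264 = 45408, body copy 269·177 = 47613, chart 238·481 = 114478, arrow label 53·255 = 13515, illustration 112·360 = 40320. Sum 261334.
y: (45408·716 + 47613·879 + 114478·750 + 13515·189 + 40320·513) / 261334 = 183460950 / 261334 ≈ 702.02
Difference: 702.02 − 756 ≈ -53.98.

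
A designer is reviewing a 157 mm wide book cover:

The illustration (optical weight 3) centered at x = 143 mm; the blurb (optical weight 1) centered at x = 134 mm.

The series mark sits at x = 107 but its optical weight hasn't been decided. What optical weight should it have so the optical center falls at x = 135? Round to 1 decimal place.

Fixed elements: Σw = 3 + 1 = 4, Σw·x = 3·143 + 1·134 = 563.
Set Σw·x/Σw = 135: (563 + 107w) = 135·(4 + w).
Solving: w = (135·4 − 563) / (107 − 135) = -23 / -28 ≈ 0.82.

w ≈ 0.8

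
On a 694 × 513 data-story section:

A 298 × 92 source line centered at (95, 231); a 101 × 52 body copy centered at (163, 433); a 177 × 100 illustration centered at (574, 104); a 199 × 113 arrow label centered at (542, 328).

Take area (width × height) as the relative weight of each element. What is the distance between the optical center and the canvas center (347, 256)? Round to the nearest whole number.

≈ 13

Areas → weights: source line 298·92 = 27416, body copy 101·52 = 5252, illustration 177·100 = 17700, arrow label 199·113 = 22487; Σw = 72855.
x: (27416·95 + 5252·163 + 17700·574 + 22487·542) / 72855 = 25808350 / 72855 ≈ 354.24
y: (27416·231 + 5252·433 + 17700·104 + 22487·328) / 72855 = 17823748 / 72855 ≈ 244.65
Relative to (347, 256): Δ = (7.24, -11.35); |Δ| = √(7.24² + -11.35²) ≈ 13.47.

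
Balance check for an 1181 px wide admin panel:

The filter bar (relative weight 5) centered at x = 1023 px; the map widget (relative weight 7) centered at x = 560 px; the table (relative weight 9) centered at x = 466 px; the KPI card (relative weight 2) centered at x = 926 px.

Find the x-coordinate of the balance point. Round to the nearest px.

Weights sum to 5 + 7 + 9 + 2 = 23.
Σw·x = 5·1023 + 7·560 + 9·466 + 2·926 = 15081, so x̄ = 15081/23 ≈ 655.70.

x ≈ 656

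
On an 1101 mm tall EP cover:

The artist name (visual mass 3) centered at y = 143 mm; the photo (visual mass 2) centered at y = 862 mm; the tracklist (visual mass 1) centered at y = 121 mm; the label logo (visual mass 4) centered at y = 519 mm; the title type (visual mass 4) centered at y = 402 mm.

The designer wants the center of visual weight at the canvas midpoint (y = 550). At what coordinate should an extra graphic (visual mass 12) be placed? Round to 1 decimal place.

y ≈ 695.2

With the extra graphic, Σw becomes 3 + 2 + 1 + 4 + 4 + 12 = 26.
Along y: (5958 + 12·y) / 26 = 550 (existing moment 3·143 + 2·862 + 1·121 + 4·519 + 4·402 = 5958) ⇒ y = (14300 − 5958) / 12 ≈ 695.17.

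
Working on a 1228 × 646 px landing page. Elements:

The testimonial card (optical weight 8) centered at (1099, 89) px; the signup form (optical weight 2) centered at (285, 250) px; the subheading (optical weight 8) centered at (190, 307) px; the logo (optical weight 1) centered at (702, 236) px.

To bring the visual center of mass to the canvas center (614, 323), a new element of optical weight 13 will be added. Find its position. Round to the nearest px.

With the new element, Σw becomes 8 + 2 + 8 + 1 + 13 = 32.
x: target moment 32×614 = 19648; current 8·1099 + 2·285 + 8·190 + 1·702 = 11584; the new element supplies 8064, so x = 8064/13 ≈ 620.31.
y: target moment 32×323 = 10336; current 8·89 + 2·250 + 8·307 + 1·236 = 3904; the new element supplies 6432, so y = 6432/13 ≈ 494.77.

(620, 495)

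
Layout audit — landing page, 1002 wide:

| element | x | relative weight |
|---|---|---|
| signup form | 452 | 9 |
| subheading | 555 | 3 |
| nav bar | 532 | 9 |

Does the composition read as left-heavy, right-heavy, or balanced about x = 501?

Σw = 9 + 3 + 9 = 21.
x: (9·452 + 3·555 + 9·532) / 21 = 10521 / 21 ≈ 501.00
That equals the midline 501 — balanced.

balanced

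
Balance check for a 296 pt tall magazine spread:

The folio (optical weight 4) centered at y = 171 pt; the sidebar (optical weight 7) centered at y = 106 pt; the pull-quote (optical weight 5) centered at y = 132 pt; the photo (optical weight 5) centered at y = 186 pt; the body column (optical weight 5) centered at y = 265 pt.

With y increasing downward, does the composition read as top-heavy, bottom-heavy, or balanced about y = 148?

bottom-heavy

Weights sum to 4 + 7 + 5 + 5 + 5 = 26.
Σw·y = 4·171 + 7·106 + 5·132 + 5·186 + 5·265 = 4341, so ȳ = 4341/26 ≈ 166.96.
167.0 lies below (larger y than) the midline 148, so the layout is bottom-heavy.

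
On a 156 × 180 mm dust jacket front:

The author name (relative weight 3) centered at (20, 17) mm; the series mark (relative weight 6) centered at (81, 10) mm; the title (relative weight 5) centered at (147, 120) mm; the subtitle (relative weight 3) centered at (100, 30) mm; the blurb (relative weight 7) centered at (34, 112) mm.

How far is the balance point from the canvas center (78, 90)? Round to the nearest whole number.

Σw = 3 + 6 + 5 + 3 + 7 = 24.
Σw·x = 3·20 + 6·81 + 5·147 + 3·100 + 7·34 = 1819, so x̄ = 1819/24 ≈ 75.79.
Σw·y = 3·17 + 6·10 + 5·120 + 3·30 + 7·112 = 1585, so ȳ = 1585/24 ≈ 66.04.
From (78, 90): dx = -2.21, dy = -23.96, so the distance is √(dx²+dy²) ≈ 24.06.

≈ 24 mm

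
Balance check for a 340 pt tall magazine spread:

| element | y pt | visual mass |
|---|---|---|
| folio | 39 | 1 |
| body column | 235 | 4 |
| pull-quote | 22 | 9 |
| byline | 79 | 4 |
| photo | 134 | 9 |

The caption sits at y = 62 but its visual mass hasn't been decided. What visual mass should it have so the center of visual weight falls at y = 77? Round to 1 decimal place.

w ≈ 41.3

Existing Σw = 27 (1 + 4 + 9 + 4 + 9); existing moment 1·39 + 4·235 + 9·22 + 4·79 + 9·134 = 2699.
For the centroid to hit 77: (2699 + w·62) / (27 + w) = 77.
So w = (77·27 − 2699)/(62 − 77) = -620/-15 ≈ 41.33.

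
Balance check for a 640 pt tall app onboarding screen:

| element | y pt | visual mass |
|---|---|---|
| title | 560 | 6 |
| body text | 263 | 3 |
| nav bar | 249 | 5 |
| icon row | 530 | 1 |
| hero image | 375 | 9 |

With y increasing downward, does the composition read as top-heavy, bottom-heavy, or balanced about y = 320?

Total weight = 6 + 3 + 5 + 1 + 9 = 24.
y-moment: 6·560 + 3·263 + 5·249 + 1·530 + 9·375 = 9299; centroid 9299/24 ≈ 387.46.
387.5 vs midline 320 → bottom-heavy.

bottom-heavy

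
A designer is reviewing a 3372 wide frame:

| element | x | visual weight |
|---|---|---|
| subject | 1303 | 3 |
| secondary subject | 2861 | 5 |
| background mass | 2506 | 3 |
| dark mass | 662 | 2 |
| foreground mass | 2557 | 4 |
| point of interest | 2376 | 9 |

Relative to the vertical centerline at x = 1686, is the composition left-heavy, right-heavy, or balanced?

right-heavy

Σw = 3 + 5 + 3 + 2 + 4 + 9 = 26.
Σw·x = 58668; x̄ = 58668/26 ≈ 2256.46.
Since 2256.5 is right of 1686, the composition reads right-heavy.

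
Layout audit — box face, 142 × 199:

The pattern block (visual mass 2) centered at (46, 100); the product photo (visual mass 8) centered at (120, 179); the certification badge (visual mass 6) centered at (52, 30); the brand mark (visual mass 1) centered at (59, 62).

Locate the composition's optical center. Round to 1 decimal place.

(83.7, 110.2)

Weights sum to 2 + 8 + 6 + 1 = 17.
x: (2·46 + 8·120 + 6·52 + 1·59) / 17 = 1423 / 17 ≈ 83.71
y: (2·100 + 8·179 + 6·30 + 1·62) / 17 = 1874 / 17 ≈ 110.24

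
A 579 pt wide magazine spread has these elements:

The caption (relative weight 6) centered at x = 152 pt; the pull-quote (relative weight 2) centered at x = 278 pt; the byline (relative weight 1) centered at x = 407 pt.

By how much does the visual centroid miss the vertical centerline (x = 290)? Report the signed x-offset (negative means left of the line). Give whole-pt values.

Weights sum to 6 + 2 + 1 = 9.
x-moment: 6·152 + 2·278 + 1·407 = 1875; centroid 1875/9 ≈ 208.33.
Difference: 208.33 − 290 ≈ -81.67.

≈ -82 pt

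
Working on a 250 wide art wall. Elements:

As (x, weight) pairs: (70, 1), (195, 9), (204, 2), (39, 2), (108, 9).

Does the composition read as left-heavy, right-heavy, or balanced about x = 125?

right-heavy

Total weight = 1 + 9 + 2 + 2 + 9 = 23.
x-moment: 1·70 + 9·195 + 2·204 + 2·39 + 9·108 = 3283; centroid 3283/23 ≈ 142.74.
142.7 lies right of the midline 125, so the layout is right-heavy.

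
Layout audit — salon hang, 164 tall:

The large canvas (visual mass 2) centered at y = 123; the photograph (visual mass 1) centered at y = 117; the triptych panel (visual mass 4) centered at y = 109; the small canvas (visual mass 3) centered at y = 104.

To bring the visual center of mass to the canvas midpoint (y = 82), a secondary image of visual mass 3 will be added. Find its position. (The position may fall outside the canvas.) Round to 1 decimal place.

With the secondary image, Σw becomes 2 + 1 + 4 + 3 + 3 = 13.
y: need Σw·y = 13·82 = 1066. Existing = 2·123 + 1·117 + 4·109 + 3·104 = 1111. Remainder -45 / 3 ≈ -15.00.

y ≈ -15.0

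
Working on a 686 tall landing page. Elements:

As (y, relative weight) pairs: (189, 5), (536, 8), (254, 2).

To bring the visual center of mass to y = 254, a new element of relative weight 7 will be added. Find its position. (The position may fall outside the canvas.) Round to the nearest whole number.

New total weight: (5 + 8 + 2) + 7 = 22.
y: need Σw·y = 22·254 = 5588. Existing = 5·189 + 8·536 + 2·254 = 5741. Remainder -153 / 7 ≈ -21.86.

y ≈ -22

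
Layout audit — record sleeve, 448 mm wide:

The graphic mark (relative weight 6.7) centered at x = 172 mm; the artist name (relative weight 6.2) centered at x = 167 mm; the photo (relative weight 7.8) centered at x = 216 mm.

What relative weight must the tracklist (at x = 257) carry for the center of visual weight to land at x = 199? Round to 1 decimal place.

Fixed elements: Σw = 6.7 + 6.2 + 7.8 = 20.7, Σw·x = 6.7·172 + 6.2·167 + 7.8·216 = 3872.6.
Balance at x = 199 requires (3872.6 + w·257) / (20.7 + w) = 199.
Rearranging, w·(257 − 199) = 199·20.7 − 3872.6 = 246.7, so w ≈ 246.7/58 = 4.25.

w ≈ 4.3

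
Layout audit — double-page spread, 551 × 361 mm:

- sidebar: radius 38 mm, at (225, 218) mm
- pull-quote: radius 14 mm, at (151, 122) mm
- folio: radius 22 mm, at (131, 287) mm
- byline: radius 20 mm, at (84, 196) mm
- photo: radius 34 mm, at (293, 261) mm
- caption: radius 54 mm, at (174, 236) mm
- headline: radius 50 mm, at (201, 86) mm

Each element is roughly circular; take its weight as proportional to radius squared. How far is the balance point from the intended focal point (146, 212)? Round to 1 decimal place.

Weights ∝ r²: sidebar 38² = 1444, pull-quote 14² = 196, folio 22² = 484, byline 20² = 400, photo 34² = 1156, caption 54² = 2916, headline 50² = 2500; Σw = 9096.
x-moment: 1444·225 + 196·151 + 484·131 + 400·84 + 1156·293 + 2916·174 + 2500·201 = 1800092; centroid 1800092/9096 ≈ 197.90.
y-moment: 1444·218 + 196·122 + 484·287 + 400·196 + 1156·261 + 2916·236 + 2500·86 = 1760904; centroid 1760904/9096 ≈ 193.59.
Relative to (146, 212): Δ = (51.90, -18.41); |Δ| = √(51.90² + -18.41²) ≈ 55.07.

≈ 55.1 mm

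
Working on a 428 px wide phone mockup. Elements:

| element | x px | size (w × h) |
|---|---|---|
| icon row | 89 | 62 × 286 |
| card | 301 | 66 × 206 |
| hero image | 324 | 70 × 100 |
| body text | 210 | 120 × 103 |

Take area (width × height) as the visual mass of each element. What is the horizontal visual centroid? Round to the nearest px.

x ≈ 208

Areas → weights: icon row 62·286 = 17732, card 66·206 = 13596, hero image 70·100 = 7000, body text 120·103 = 12360; Σw = 50688.
x: (17732·89 + 13596·301 + 7000·324 + 12360·210) / 50688 = 10534144 / 50688 ≈ 207.82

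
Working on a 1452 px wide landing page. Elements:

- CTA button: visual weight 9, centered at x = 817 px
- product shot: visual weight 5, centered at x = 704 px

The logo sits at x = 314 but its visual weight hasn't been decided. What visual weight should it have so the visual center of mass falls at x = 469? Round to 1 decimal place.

w ≈ 27.8

Fixed elements: Σw = 9 + 5 = 14, Σw·x = 9·817 + 5·704 = 10873.
Set Σw·x/Σw = 469: (10873 + 314w) = 469·(14 + w).
So w = (469·14 − 10873)/(314 − 469) = -4307/-155 ≈ 27.79.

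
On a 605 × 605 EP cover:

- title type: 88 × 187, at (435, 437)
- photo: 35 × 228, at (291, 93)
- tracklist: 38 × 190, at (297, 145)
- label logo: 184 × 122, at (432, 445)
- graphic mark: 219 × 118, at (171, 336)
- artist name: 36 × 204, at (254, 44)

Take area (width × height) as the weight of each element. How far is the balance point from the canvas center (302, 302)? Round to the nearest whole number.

≈ 23

Areas: title type 88·187 = 16456, photo 35·228 = 7980, tracklist 38·190 = 7220, label logo 184·122 = 22448, graphic mark 219·118 = 25842, artist name 36·204 = 7344. Total weight = 87290.
x: moment 27606774 / weight 87290 ≈ 316.27
y: moment 27975720 / weight 87290 ≈ 320.49
From (302, 302): dx = 14.27, dy = 18.49, so the distance is √(dx²+dy²) ≈ 23.35.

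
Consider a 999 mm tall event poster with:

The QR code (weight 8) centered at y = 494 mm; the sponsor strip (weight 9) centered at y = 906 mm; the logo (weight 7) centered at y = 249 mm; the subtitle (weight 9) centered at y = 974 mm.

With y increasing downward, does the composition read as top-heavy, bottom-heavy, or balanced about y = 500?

Σw = 8 + 9 + 7 + 9 = 33.
y: (8·494 + 9·906 + 7·249 + 9·974) / 33 = 22615 / 33 ≈ 685.30
685.3 lies below (larger y than) the midline 500, so the layout is bottom-heavy.

bottom-heavy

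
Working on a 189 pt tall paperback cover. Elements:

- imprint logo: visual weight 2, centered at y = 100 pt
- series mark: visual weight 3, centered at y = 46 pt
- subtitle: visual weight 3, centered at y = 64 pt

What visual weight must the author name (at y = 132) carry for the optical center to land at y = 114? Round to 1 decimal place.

w ≈ 21.2

Fixed elements: Σw = 2 + 3 + 3 = 8, Σw·y = 2·100 + 3·46 + 3·64 = 530.
Set Σw·y/Σw = 114: (530 + 132w) = 114·(8 + w).
So w = (114·8 − 530)/(132 − 114) = 382/18 ≈ 21.22.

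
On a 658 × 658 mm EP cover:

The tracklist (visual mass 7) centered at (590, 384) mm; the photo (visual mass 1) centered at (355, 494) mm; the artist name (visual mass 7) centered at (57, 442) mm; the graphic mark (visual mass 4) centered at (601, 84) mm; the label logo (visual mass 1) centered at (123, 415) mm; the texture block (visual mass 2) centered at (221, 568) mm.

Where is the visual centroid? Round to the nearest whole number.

Total weight = 7 + 1 + 7 + 4 + 1 + 2 = 22.
x: moment 7853 / weight 22 ≈ 356.95
Σw·y = 8163; ȳ = 8163/22 ≈ 371.05.

(357, 371)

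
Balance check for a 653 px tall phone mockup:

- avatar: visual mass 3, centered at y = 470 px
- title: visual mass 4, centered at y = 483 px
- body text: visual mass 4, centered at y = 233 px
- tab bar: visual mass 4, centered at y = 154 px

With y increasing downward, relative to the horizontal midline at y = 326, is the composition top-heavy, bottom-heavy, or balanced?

Total weight = 3 + 4 + 4 + 4 = 15.
y-moment: 3·470 + 4·483 + 4·233 + 4·154 = 4890; centroid 4890/15 ≈ 326.00.
326.00 = 326 exactly: balanced.

balanced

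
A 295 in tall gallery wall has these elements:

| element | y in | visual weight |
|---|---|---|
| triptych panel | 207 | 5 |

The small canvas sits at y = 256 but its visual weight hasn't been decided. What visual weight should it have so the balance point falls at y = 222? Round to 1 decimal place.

Known: weight 5 with moment 5·207 = 1035.
Balance at y = 222 requires (1035 + w·256) / (5 + w) = 222.
Rearranging, w·(256 − 222) = 222·5 − 1035 = 75, so w ≈ 75/34 = 2.21.

w ≈ 2.2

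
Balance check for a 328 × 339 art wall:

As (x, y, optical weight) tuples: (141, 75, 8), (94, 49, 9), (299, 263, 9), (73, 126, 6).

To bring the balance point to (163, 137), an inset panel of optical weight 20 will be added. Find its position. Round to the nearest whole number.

(169, 148)

With the inset panel, Σw becomes 8 + 9 + 9 + 6 + 20 = 52.
Along x: (5103 + 20·x) / 52 = 163 (existing moment 8·141 + 9·94 + 9·299 + 6·73 = 5103) ⇒ x = (8476 − 5103) / 20 ≈ 168.65.
Along y: (4164 + 20·y) / 52 = 137 (existing moment 8·75 + 9·49 + 9·263 + 6·126 = 4164) ⇒ y = (7124 − 4164) / 20 ≈ 148.00.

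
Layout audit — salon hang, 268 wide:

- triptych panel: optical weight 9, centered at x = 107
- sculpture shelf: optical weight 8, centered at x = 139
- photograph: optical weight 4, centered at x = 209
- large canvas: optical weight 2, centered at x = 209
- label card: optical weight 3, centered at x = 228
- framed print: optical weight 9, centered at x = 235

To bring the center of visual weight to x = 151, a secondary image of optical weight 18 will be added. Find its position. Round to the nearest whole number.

After adding the secondary image, total weight = 9 + 8 + 4 + 2 + 3 + 9 + 18 = 53.
Along x: (6128 + 18·x) / 53 = 151 (existing moment 9·107 + 8·139 + 4·209 + 2·209 + 3·228 + 9·235 = 6128) ⇒ x = (8003 − 6128) / 18 ≈ 104.17.

x ≈ 104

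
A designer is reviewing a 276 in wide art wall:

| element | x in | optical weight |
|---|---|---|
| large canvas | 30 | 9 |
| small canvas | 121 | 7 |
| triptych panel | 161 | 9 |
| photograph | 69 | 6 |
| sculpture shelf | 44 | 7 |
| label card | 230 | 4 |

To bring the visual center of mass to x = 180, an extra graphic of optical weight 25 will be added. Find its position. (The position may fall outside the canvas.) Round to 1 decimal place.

x ≈ 314.1

After adding the extra graphic, total weight = 9 + 7 + 9 + 6 + 7 + 4 + 25 = 67.
Along x: (4208 + 25·x) / 67 = 180 (existing moment 9·30 + 7·121 + 9·161 + 6·69 + 7·44 + 4·230 = 4208) ⇒ x = (12060 − 4208) / 25 ≈ 314.08.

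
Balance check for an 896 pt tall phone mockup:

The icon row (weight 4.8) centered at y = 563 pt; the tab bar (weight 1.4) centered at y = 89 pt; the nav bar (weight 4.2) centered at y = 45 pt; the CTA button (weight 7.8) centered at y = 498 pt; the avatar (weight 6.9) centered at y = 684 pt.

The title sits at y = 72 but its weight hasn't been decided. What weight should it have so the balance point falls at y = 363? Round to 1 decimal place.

w ≈ 8.6

Known weights sum to 4.8 + 1.4 + 4.2 + 7.8 + 6.9 = 25.1; their moment is 4.8·563 + 1.4·89 + 4.2·45 + 7.8·498 + 6.9·684 = 11620.0.
For the centroid to hit 363: (11620.0 + w·72) / (25.1 + w) = 363.
So w = (363·25.1 − 11620.0)/(72 − 363) = -2508.7/-291 ≈ 8.62.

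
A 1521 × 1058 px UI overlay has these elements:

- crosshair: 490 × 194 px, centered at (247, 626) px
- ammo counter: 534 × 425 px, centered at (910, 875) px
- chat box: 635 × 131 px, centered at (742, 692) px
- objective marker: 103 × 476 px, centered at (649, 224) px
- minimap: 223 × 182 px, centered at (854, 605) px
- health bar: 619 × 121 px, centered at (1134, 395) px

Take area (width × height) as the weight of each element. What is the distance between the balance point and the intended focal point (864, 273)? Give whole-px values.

≈ 405 px

Taking area as weight: crosshair 490·194 = 95060, ammo counter 534·425 = 226950, chat box 635·131 = 83185, objective marker 103·476 = 49028, minimap 223·182 = 40586, health bar 619·121 = 74899. Sum 569708.
x-moment: 95060·247 + 226950·910 + 83185·742 + 49028·649 + 40586·854 + 74899·1134 = 443142672; centroid 443142672/569708 ≈ 777.84.
y-moment: 95060·626 + 226950·875 + 83185·692 + 49028·224 + 40586·605 + 74899·395 = 380774737; centroid 380774737/569708 ≈ 668.37.
Relative to (864, 273): Δ = (-86.16, 395.37); |Δ| = √(-86.16² + 395.37²) ≈ 404.65.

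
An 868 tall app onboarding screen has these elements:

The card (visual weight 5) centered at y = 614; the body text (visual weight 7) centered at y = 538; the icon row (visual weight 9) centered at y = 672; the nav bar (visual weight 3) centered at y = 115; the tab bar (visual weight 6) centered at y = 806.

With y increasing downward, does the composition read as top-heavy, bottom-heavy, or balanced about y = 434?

bottom-heavy

Σw = 5 + 7 + 9 + 3 + 6 = 30.
Σw·y = 5·614 + 7·538 + 9·672 + 3·115 + 6·806 = 18065, so ȳ = 18065/30 ≈ 602.17.
Since 602.2 is below (larger y than) 434, the composition reads bottom-heavy.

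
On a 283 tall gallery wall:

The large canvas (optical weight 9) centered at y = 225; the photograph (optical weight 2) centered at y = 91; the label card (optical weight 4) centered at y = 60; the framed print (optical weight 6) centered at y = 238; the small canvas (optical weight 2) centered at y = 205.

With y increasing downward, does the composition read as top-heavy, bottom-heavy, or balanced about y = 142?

Σw = 9 + 2 + 4 + 6 + 2 = 23.
y: (9·225 + 2·91 + 4·60 + 6·238 + 2·205) / 23 = 4285 / 23 ≈ 186.30
186.3 lies below (larger y than) the midline 142, so the layout is bottom-heavy.

bottom-heavy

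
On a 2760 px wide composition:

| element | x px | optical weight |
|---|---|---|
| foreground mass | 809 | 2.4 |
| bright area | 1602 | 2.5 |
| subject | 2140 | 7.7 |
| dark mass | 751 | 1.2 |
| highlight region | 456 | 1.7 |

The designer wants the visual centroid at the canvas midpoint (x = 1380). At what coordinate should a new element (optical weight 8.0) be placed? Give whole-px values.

After adding the new element, total weight = 2.4 + 2.5 + 7.7 + 1.2 + 1.7 + 8.0 = 23.5.
x: target moment 23.5×1380 = 32430.0; current 2.4·809 + 2.5·1602 + 7.7·2140 + 1.2·751 + 1.7·456 = 24101.0; the new element supplies 8329.0, so x = 8329.0/8.0 ≈ 1041.12.

x ≈ 1041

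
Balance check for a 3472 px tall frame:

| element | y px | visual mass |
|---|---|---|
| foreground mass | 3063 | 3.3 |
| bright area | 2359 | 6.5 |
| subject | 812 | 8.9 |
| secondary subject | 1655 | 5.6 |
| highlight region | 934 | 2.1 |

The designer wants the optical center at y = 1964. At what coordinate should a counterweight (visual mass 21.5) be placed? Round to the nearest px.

New total weight: (3.3 + 6.5 + 8.9 + 5.6 + 2.1) + 21.5 = 47.9.
y: need Σw·y = 47.9·1964 = 94075.6. Existing = 3.3·3063 + 6.5·2359 + 8.9·812 + 5.6·1655 + 2.1·934 = 43897.6. Remainder 50178.0 / 21.5 ≈ 2333.86.

y ≈ 2334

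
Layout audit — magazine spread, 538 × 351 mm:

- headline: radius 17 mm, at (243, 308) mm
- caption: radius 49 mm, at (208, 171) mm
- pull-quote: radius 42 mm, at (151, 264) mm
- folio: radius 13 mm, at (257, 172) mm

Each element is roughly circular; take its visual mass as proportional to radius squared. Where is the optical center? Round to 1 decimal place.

r² weights: headline 17² = 289, caption 49² = 2401, pull-quote 42² = 1764, folio 13² = 169. Total = 4623.
x-moment: 289·243 + 2401·208 + 1764·151 + 169·257 = 879432; centroid 879432/4623 ≈ 190.23.
y-moment: 289·308 + 2401·171 + 1764·264 + 169·172 = 994347; centroid 994347/4623 ≈ 215.09.

(190.2, 215.1)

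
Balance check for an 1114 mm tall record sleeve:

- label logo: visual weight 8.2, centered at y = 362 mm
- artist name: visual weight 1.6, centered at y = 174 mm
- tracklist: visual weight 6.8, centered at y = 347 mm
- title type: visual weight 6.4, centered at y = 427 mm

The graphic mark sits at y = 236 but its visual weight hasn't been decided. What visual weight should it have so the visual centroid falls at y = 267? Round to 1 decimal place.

Fixed elements: Σw = 8.2 + 1.6 + 6.8 + 6.4 = 23.0, Σw·y = 8.2·362 + 1.6·174 + 6.8·347 + 6.4·427 = 8339.2.
Set Σw·y/Σw = 267: (8339.2 + 236w) = 267·(23.0 + w).
So w = (267·23.0 − 8339.2)/(236 − 267) = -2198.2/-31 ≈ 70.91.

w ≈ 70.9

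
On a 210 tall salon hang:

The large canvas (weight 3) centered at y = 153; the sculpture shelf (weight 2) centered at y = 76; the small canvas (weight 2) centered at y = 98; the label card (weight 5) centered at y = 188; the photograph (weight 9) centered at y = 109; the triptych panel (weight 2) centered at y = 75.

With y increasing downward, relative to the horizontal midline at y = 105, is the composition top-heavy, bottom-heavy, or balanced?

Total weight = 3 + 2 + 2 + 5 + 9 + 2 = 23.
y-moment: 3·153 + 2·76 + 2·98 + 5·188 + 9·109 + 2·75 = 2878; centroid 2878/23 ≈ 125.13.
Since 125.1 is below (larger y than) 105, the composition reads bottom-heavy.

bottom-heavy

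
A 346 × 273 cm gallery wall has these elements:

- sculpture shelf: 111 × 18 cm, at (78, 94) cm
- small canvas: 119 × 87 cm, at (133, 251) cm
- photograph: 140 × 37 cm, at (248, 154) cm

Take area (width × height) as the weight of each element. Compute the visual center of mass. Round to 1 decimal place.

(160.7, 204.4)

Taking area as weight: sculpture shelf 111·18 = 1998, small canvas 119·87 = 10353, photograph 140·37 = 5180. Sum 17531.
x-moment: 1998·78 + 10353·133 + 5180·248 = 2817433; centroid 2817433/17531 ≈ 160.71.
y-moment: 1998·94 + 10353·251 + 5180·154 = 3584135; centroid 3584135/17531 ≈ 204.45.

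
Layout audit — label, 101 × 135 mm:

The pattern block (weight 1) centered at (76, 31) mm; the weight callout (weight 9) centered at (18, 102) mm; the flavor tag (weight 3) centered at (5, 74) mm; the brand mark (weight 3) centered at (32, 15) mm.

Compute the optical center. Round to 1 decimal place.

(21.8, 76.0)

Total weight = 1 + 9 + 3 + 3 = 16.
x: (1·76 + 9·18 + 3·5 + 3·32) / 16 = 349 / 16 ≈ 21.81
y: (1·31 + 9·102 + 3·74 + 3·15) / 16 = 1216 / 16 ≈ 76.00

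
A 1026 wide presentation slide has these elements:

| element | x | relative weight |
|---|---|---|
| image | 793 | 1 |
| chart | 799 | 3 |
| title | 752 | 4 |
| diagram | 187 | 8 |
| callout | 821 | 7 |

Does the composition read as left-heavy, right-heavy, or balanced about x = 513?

Total weight = 1 + 3 + 4 + 8 + 7 = 23.
x-moment: 1·793 + 3·799 + 4·752 + 8·187 + 7·821 = 13441; centroid 13441/23 ≈ 584.39.
584.4 lies right of the midline 513, so the layout is right-heavy.

right-heavy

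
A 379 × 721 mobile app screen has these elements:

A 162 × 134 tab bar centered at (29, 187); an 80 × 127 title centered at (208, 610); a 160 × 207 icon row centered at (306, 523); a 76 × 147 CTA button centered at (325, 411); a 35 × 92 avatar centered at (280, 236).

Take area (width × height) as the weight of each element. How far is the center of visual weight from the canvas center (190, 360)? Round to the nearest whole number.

Areas: tab bar 162·134 = 21708, title 80·127 = 10160, icon row 160·207 = 33120, CTA button 76·147 = 11172, avatar 35·92 = 3220. Total weight = 79380.
x: (21708·29 + 10160·208 + 33120·306 + 11172·325 + 3220·280) / 79380 = 17410032 / 79380 ≈ 219.33
y: (21708·187 + 10160·610 + 33120·523 + 11172·411 + 3220·236) / 79380 = 32930368 / 79380 ≈ 414.84
Relative to (190, 360): Δ = (29.33, 54.84); |Δ| = √(29.33² + 54.84²) ≈ 62.19.

≈ 62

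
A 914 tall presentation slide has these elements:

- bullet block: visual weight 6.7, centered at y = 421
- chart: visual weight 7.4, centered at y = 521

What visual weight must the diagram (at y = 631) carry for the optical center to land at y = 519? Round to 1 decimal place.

w ≈ 5.7

Existing Σw = 14.1 (6.7 + 7.4); existing moment 6.7·421 + 7.4·521 = 6676.1.
Balance at y = 519 requires (6676.1 + w·631) / (14.1 + w) = 519.
Solving: w = (519·14.1 − 6676.1) / (631 − 519) = 641.8 / 112 ≈ 5.73.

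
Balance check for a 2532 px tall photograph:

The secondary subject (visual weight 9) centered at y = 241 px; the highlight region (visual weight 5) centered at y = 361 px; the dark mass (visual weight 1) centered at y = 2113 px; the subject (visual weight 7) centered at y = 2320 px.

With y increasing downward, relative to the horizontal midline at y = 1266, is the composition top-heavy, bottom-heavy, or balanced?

Weights sum to 9 + 5 + 1 + 7 = 22.
y-moment: 9·241 + 5·361 + 1·2113 + 7·2320 = 22327; centroid 22327/22 ≈ 1014.86.
1014.9 lies above (smaller y than) the midline 1266, so the layout is top-heavy.

top-heavy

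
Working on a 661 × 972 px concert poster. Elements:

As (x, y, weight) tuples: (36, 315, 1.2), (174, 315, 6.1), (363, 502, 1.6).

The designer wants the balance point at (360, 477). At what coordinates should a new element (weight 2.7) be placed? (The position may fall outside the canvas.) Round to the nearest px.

New total weight: (1.2 + 6.1 + 1.6) + 2.7 = 11.6.
x: need Σw·x = 11.6·360 = 4176.0. Existing = 1.2·36 + 6.1·174 + 1.6·363 = 1685.4. Remainder 2490.6 / 2.7 ≈ 922.44.
y: need Σw·y = 11.6·477 = 5533.2. Existing = 1.2·315 + 6.1·315 + 1.6·502 = 3102.7. Remainder 2430.5 / 2.7 ≈ 900.19.

(922, 900)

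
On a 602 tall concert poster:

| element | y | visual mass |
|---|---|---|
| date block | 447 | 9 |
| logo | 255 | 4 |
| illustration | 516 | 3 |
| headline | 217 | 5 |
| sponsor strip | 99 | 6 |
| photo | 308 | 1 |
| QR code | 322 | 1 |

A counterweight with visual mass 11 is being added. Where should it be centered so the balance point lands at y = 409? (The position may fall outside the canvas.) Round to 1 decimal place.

With the counterweight, Σw becomes 9 + 4 + 3 + 5 + 6 + 1 + 1 + 11 = 40.
Along y: (8900 + 11·y) / 40 = 409 (existing moment 9·447 + 4·255 + 3·516 + 5·217 + 6·99 + 1·308 + 1·322 = 8900) ⇒ y = (16360 − 8900) / 11 ≈ 678.18.

y ≈ 678.2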